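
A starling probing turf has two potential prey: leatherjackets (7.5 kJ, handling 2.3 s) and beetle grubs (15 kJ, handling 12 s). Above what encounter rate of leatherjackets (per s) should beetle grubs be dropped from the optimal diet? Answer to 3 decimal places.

0.270 per s

Drop beetle grubs once their profitability E₂/h₂ falls below the rate achievable on leatherjackets alone: E₂/h₂ = λE₁/(1 + λh₁).
Solve for λ: λE₁h₂ = E₂(1 + λh₁) → λ(E₁h₂ − E₂h₁) = E₂ → λ = E₂/(E₁h₂ − E₂h₁).
λ = 15/(7.5×12 − 15×2.3) = 15/55.5 = 0.2703 per s.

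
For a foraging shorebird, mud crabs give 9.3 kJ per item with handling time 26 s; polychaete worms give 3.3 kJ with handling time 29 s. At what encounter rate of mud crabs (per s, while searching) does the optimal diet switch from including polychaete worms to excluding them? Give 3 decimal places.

The zero-one rule: include polychaete worms iff E₂/h₂ > λE₁/(1+λh₁). Equality gives the switch point.
λE₁h₂ = E₂ + λE₂h₁ ⇒ λ = E₂/(E₁h₂ − E₂h₁) = 3.3/(269.7 − 85.8) = 0.01794 per s.

0.018 per s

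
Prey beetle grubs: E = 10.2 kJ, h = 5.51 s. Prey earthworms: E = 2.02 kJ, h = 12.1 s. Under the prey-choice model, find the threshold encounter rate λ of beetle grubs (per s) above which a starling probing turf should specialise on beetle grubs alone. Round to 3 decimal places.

Drop earthworms once their profitability E₂/h₂ falls below the rate achievable on beetle grubs alone: E₂/h₂ = λE₁/(1 + λh₁).
Solve for λ: λE₁h₂ = E₂(1 + λh₁) → λ(E₁h₂ − E₂h₁) = E₂ → λ = E₂/(E₁h₂ − E₂h₁).
λ = 2.02/(10.2×12.1 − 2.02×5.51) = 2.02/112.3 = 0.01799 per s.

0.018 per s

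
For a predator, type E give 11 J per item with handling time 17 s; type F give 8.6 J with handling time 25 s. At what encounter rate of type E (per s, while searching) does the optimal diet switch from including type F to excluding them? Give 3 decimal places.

The zero-one rule: include type F iff E₂/h₂ > λE₁/(1+λh₁). Equality gives the switch point.
λE₁h₂ = E₂ + λE₂h₁ ⇒ λ = E₂/(E₁h₂ − E₂h₁) = 8.6/(275 − 146.2) = 0.06677 per s.

0.067 per s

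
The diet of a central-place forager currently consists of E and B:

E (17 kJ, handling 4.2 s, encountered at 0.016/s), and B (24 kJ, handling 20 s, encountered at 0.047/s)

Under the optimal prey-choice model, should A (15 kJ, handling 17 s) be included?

On E and B alone, R = ΣλE/(1+Σλh) = 1.4/2.007 = 0.6975 kJ/s.
A: E/h = 15/17 = 0.8824 kJ/s.
0.8824 > 0.6975, so adding A raises the average — include it.

Yes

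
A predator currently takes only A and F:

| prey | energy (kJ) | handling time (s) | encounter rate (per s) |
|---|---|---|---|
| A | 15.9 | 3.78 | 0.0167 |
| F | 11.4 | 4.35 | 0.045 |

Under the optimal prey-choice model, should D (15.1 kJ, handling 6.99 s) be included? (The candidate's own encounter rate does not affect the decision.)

Yes

On A and F alone, R = ΣλE/(1+Σλh) = 0.7785/1.259 = 0.6184 kJ/s.
Profitability of D: 15.1/6.99 = 2.16 kJ/s.
Since 2.16 > R, including D increases the long-run rate.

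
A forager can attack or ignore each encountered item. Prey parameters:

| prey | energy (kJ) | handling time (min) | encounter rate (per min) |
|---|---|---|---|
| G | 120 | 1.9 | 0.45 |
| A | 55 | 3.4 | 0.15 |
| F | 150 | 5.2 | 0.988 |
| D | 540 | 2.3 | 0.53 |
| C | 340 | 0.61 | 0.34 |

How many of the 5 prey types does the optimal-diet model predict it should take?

Rank by E/h (kJ/min): C 557, D 235, G 63.2, F 28.8, A 16.2. Include each in turn until the next type's E/h falls below the running intake rate.
Rate on top 1: 95.74. D: 235 > 95.74 → include.
Rate on top 2: 165.6. G: 63.2 < 165.6 → exclude; stop.
Optimal diet: C, D — 2 of 5 types.

2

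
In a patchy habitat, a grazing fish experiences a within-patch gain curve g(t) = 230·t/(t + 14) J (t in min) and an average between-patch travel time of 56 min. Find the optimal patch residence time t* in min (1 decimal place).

Maximise g(t)/(T+t): set derivative to zero → g'(t)(T+t) = g(t).
g'(t) = 230·14/(t + 14)². Setting 230·14/(t+14)² = 230t/[(t+14)(56+t)] gives 14(56+t) = t(t+14), so t² = 14×56 = 784.
t* = √784 = 28 min.

28.0 min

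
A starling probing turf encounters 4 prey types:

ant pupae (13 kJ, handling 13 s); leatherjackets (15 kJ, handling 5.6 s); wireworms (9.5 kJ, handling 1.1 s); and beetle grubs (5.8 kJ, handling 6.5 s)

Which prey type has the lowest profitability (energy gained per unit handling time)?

beetle grubs

Profitability E/h (kJ/s): ant pupae = 13/13 = 1, leatherjackets = 15/5.6 = 2.68, wireworms = 9.5/1.1 = 8.64, beetle grubs = 5.8/6.5 = 0.892.
Ranked: wireworms > leatherjackets > ant pupae > beetle grubs.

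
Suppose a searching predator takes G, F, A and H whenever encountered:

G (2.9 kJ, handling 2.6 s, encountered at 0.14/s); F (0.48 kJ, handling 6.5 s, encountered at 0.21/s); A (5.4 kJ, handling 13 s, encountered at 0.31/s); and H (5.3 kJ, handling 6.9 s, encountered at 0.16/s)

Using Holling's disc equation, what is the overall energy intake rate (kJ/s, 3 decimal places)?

R = (0.14×2.9 + 0.21×0.48 + 0.31×5.4 + 0.16×5.3) / (1 + 0.14×2.6 + 0.21×6.5 + 0.31×13 + 0.16×6.9) = 3.029/7.863 = 0.3852 kJ/s.

0.385 kJ/s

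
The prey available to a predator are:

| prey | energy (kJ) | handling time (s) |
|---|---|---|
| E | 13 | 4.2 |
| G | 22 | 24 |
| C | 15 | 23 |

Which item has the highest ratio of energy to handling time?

Profitability E/h (kJ/s): E = 13/4.2 = 3.1, G = 22/24 = 0.917, C = 15/23 = 0.652.
Ranked: E > G > C.

E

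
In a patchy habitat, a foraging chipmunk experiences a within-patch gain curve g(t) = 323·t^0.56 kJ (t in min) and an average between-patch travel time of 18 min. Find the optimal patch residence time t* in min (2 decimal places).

22.91 min

Optimal t* satisfies g'(t*) = g(t*)/(T + t*).
g'(t) = 0.56·323·t^-0.44. Setting 0.56·323·t^-0.44 = 323·t^0.56/(18+t) gives 0.56(18+t) = t, so 0.44·t = 0.56×18.
t* = 0.56×18/0.44 = 22.91 min.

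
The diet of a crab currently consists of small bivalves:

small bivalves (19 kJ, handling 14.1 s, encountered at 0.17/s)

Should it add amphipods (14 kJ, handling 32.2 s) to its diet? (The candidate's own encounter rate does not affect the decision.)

Current rate: (0.17×19)/(1 + 0.17×14.1) = 0.9508 kJ/s.
amphipods: E/h = 14/32.2 = 0.4348 kJ/s.
Since 0.4348 < R, time spent handling amphipods is better spent searching.

No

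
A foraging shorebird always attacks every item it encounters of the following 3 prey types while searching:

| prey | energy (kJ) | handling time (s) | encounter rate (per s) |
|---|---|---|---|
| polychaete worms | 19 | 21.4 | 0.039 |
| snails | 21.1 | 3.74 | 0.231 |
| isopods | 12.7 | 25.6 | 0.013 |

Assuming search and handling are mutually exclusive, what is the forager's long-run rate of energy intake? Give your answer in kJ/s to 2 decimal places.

1.91 kJ/s

Energy encountered per unit search time: 0.039×19 + 0.231×21.1 + 0.013×12.7 = 5.78 kJ/s.
Handling time per unit search time: 0.039×21.4 + 0.231×3.74 + 0.013×25.6 = 2.031.
Rate = 5.78/(1 + 2.031) = 1.907 kJ/s.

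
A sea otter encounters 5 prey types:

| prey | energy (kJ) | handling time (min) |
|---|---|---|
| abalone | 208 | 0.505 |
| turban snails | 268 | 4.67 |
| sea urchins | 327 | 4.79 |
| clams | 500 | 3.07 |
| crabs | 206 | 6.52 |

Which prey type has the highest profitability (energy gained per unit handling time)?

abalone

Profitability E/h (kJ/min): abalone = 208/0.505 = 412, turban snails = 268/4.67 = 57.4, sea urchins = 327/4.79 = 68.3, clams = 500/3.07 = 163, crabs = 206/6.52 = 31.6.
Ranked: abalone > clams > sea urchins > turban snails > crabs.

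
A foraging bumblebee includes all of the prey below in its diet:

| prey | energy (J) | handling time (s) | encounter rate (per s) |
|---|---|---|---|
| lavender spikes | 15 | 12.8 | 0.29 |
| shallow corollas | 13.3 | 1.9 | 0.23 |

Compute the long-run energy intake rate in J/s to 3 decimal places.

1.439 J/s

R = Σλ_iE_i / (1 + Σλ_ih_i)
Numerator: 0.29×15 + 0.23×13.3 = 7.409
Denominator: 1 + 0.29×12.8 + 0.23×1.9 = 5.149
R = 7.409/5.149 = 1.439 J/s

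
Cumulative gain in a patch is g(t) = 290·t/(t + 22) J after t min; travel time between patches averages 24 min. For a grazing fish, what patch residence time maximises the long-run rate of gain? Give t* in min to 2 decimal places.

22.98 min

By the marginal value theorem, leave when the instantaneous gain rate g'(t) equals the habitat-wide average g(t)/(T + t).
g'(t) = 290·22/(t + 22)². Setting 290·22/(t+22)² = 290t/[(t+22)(24+t)] gives 22(24+t) = t(t+22), so t² = 22×24 = 528.
t* = √528 = 22.98 min.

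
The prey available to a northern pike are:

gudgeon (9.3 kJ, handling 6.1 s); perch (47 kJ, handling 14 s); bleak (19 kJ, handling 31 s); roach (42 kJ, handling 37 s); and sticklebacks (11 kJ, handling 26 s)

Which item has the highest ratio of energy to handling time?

Profitability E/h (kJ/s): gudgeon = 9.3/6.1 = 1.52, perch = 47/14 = 3.36, bleak = 19/31 = 0.613, roach = 42/37 = 1.14, sticklebacks = 11/26 = 0.423.
Ranked: perch > gudgeon > roach > bleak > sticklebacks.

perch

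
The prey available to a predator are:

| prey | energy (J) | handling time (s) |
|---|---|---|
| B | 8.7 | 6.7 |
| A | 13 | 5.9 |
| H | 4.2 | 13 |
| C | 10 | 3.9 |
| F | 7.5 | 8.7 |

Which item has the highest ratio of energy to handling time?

Profitability E/h (J/s): B = 8.7/6.7 = 1.3, A = 13/5.9 = 2.2, H = 4.2/13 = 0.323, C = 10/3.9 = 2.56, F = 7.5/8.7 = 0.862.
Ranked: C > A > B > F > H.

C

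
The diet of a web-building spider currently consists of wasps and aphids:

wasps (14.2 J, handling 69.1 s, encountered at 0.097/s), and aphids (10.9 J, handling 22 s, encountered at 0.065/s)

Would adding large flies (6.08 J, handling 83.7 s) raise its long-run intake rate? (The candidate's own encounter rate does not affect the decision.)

No

Intake rate on the current diet: R = (0.097×14.2 + 0.065×10.9) / (1 + 0.097×69.1 + 0.065×22) = 2.086/9.133 = 0.2284 J/s.
Profitability of large flies: 6.08/83.7 = 0.07264 J/s.
0.07264 < 0.2284, so adding large flies would lower the average — exclude it.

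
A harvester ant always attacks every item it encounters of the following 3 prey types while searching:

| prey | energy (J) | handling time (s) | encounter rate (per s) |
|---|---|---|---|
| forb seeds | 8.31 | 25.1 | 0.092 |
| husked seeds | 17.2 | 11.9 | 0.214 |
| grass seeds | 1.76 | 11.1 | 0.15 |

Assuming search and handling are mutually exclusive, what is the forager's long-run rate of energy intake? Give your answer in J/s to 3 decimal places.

0.626 J/s

R = (0.092×8.31 + 0.214×17.2 + 0.15×1.76) / (1 + 0.092×25.1 + 0.214×11.9 + 0.15×11.1) = 4.709/7.521 = 0.6262 J/s.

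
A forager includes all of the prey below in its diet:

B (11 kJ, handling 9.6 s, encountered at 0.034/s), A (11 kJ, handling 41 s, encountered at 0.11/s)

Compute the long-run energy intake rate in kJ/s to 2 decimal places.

0.27 kJ/s

R = (0.034×11 + 0.11×11) / (1 + 0.034×9.6 + 0.11×41) = 1.584/5.836 = 0.2714 kJ/s.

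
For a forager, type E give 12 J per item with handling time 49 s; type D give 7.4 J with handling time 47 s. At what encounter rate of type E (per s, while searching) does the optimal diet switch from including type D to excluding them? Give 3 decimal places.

Drop type D once their profitability E₂/h₂ falls below the rate achievable on type E alone: E₂/h₂ = λE₁/(1 + λh₁).
Solve for λ: λE₁h₂ = E₂(1 + λh₁) → λ(E₁h₂ − E₂h₁) = E₂ → λ = E₂/(E₁h₂ − E₂h₁).
λ = 7.4/(12×47 − 7.4×49) = 7.4/201.4 = 0.03674 per s.

0.037 per s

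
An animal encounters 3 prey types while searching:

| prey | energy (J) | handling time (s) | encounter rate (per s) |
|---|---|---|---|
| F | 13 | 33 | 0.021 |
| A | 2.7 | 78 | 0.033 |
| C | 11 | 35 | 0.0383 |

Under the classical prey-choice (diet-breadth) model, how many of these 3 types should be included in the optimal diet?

Profitabilities (E/h, J/s): F 0.394, C 0.314, A 0.0346. Add prey in this order while the next type's profitability exceeds the intake rate on those already taken.
Rate on top 1: 0.1613. C: 0.314 > 0.1613 → include.
Rate on top 2: 0.2289. A: 0.0346 < 0.2289 → exclude; stop.
Optimal diet: F, C — 2 of 3 types.

2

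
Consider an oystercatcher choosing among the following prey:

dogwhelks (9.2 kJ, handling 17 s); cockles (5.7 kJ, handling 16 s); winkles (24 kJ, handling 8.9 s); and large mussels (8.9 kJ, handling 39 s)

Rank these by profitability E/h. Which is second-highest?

In descending order of E/h:
winkles: 24/8.9 = 2.7 kJ/s
dogwhelks: 9.2/17 = 0.541 kJ/s
cockles: 5.7/16 = 0.356 kJ/s
large mussels: 8.9/39 = 0.228 kJ/s

dogwhelks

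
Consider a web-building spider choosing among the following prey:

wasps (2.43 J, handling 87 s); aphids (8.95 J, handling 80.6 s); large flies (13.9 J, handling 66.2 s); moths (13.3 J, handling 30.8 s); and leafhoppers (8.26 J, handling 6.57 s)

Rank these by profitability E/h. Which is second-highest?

moths

Profitability E/h (J/s): wasps = 2.43/87 = 0.0279, aphids = 8.95/80.6 = 0.111, large flies = 13.9/66.2 = 0.21, moths = 13.3/30.8 = 0.432, leafhoppers = 8.26/6.57 = 1.26.
Ranked: leafhoppers > moths > large flies > aphids > wasps.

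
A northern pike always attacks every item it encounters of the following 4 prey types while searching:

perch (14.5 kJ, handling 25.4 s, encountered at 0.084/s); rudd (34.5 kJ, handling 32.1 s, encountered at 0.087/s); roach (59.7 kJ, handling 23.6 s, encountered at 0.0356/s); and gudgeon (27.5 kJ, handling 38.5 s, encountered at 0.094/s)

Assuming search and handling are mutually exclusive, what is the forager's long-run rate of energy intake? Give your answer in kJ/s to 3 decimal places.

0.860 kJ/s

R = (0.084×14.5 + 0.087×34.5 + 0.0356×59.7 + 0.094×27.5) / (1 + 0.084×25.4 + 0.087×32.1 + 0.0356×23.6 + 0.094×38.5) = 8.93/10.39 = 0.8598 kJ/s.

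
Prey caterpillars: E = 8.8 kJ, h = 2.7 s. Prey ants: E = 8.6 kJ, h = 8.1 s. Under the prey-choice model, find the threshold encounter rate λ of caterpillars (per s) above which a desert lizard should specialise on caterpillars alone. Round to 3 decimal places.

At the threshold, the rate on caterpillars alone equals the profitability of ants: λ·8.8/(1 + λ·2.7) = 8.6/8.1 = 1.062.
Rearranging, λ(8.8 − 1.062×2.7) = 1.062, so λ = 1.062/5.933 = 0.1789 per s.

0.179 per s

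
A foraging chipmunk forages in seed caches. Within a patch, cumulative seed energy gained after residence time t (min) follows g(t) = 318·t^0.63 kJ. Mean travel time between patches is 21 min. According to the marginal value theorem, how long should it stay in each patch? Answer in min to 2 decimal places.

35.76 min

By the marginal value theorem, leave when the instantaneous gain rate g'(t) equals the habitat-wide average g(t)/(T + t).
g'(t) = 0.63·318·t^-0.37. Setting 0.63·318·t^-0.37 = 318·t^0.63/(21+t) gives 0.63(21+t) = t, so 0.37·t = 0.63×21.
t* = 0.63×21/0.37 = 35.76 min.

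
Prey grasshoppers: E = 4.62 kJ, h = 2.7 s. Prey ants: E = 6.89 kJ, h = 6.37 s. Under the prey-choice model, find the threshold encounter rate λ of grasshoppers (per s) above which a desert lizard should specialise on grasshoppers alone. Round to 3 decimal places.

0.636 per s

At the threshold, the rate on grasshoppers alone equals the profitability of ants: λ·4.62/(1 + λ·2.7) = 6.89/6.37 = 1.082.
Rearranging, λ(4.62 − 1.082×2.7) = 1.082, so λ = 1.082/1.7 = 0.6364 per s.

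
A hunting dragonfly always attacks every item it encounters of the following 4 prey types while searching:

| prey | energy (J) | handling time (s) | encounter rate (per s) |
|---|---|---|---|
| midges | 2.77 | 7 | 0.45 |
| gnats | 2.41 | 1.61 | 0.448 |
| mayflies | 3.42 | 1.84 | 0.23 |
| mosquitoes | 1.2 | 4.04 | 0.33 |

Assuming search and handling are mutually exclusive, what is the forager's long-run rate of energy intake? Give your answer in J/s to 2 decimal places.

Energy encountered per unit search time: 0.45×2.77 + 0.448×2.41 + 0.23×3.42 + 0.33×1.2 = 3.509 J/s.
Handling time per unit search time: 0.45×7 + 0.448×1.61 + 0.23×1.84 + 0.33×4.04 = 5.628.
Rate = 3.509/(1 + 5.628) = 0.5294 J/s.

0.53 J/s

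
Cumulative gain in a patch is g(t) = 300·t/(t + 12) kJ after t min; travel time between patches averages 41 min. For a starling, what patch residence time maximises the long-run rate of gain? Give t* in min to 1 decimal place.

22.2 min

By the marginal value theorem, leave when the instantaneous gain rate g'(t) equals the habitat-wide average g(t)/(T + t).
g'(t) = 300·12/(t + 12)². Setting 300·12/(t+12)² = 300t/[(t+12)(41+t)] gives 12(41+t) = t(t+12), so t² = 12×41 = 492.
t* = √492 = 22.18 min.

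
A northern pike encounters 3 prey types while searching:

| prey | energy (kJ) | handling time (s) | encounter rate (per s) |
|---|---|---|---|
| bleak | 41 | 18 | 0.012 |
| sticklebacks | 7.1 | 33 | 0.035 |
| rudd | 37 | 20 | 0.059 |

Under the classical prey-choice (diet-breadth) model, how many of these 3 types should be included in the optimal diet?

E/h in descending order: bleak 2.28, rudd 1.85, sticklebacks 0.215 kJ/s. The optimal diet is the largest prefix of this list for which every included type satisfies E_i/h_i > R on the types above it.
Rate on top 1: 0.4046. rudd: 1.85 > 0.4046 → include.
Rate on top 2: 1.116. sticklebacks: 0.215 < 1.116 → exclude; stop.
Optimal diet: bleak, rudd — 2 of 3 types.

2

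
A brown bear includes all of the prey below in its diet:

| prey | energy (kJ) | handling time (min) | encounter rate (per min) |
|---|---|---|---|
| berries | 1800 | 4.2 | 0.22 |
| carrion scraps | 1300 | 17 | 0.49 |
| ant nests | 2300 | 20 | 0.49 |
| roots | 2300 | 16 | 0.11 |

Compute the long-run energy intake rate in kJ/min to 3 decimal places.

110.617 kJ/min

R = (0.22×1800 + 0.49×1300 + 0.49×2300 + 0.11×2300) / (1 + 0.22×4.2 + 0.49×17 + 0.49×20 + 0.11×16) = 2413/21.81 = 110.6 kJ/min.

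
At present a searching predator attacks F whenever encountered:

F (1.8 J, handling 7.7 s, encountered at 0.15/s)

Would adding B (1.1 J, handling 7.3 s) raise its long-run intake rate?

Yes

On F alone, R = ΣλE/(1+Σλh) = 0.27/2.155 = 0.1253 J/s.
Profitability of B: 1.1/7.3 = 0.1507 J/s.
0.1507 > 0.1253, so adding B raises the average — include it.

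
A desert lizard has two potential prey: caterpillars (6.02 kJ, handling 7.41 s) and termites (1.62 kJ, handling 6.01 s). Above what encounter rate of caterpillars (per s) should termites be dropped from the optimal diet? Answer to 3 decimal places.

The zero-one rule: include termites iff E₂/h₂ > λE₁/(1+λh₁). Equality gives the switch point.
λE₁h₂ = E₂ + λE₂h₁ ⇒ λ = E₂/(E₁h₂ − E₂h₁) = 1.62/(36.18 − 12) = 0.06701 per s.

0.067 per s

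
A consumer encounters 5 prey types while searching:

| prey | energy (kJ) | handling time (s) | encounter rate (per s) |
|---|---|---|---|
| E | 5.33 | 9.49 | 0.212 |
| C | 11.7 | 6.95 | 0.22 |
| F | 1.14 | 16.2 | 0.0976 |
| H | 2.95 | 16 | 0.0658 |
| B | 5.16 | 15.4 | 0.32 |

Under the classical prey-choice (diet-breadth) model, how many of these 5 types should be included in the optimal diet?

1

E/h in descending order: C 1.68, E 0.562, B 0.335, H 0.184, F 0.0704 kJ/s. The optimal diet is the largest prefix of this list for which every included type satisfies E_i/h_i > R on the types above it.
Rate on top 1: 1.018. E: 0.562 < 1.018 → exclude; stop.
Optimal diet: C — 1 of 5 types.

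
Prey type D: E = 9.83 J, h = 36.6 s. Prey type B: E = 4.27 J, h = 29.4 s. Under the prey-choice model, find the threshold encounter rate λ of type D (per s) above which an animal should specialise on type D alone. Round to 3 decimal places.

At the threshold, the rate on type D alone equals the profitability of type B: λ·9.83/(1 + λ·36.6) = 4.27/29.4 = 0.1452.
Rearranging, λ(9.83 − 0.1452×36.6) = 0.1452, so λ = 0.1452/4.514 = 0.03217 per s.

0.032 per s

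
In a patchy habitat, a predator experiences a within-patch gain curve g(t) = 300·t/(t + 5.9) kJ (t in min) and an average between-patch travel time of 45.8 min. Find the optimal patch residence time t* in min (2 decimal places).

By the marginal value theorem, leave when the instantaneous gain rate g'(t) equals the habitat-wide average g(t)/(T + t).
g'(t) = 300·5.9/(t + 5.9)². Setting 300·5.9/(t+5.9)² = 300t/[(t+5.9)(45.8+t)] gives 5.9(45.8+t) = t(t+5.9), so t² = 5.9×45.8 = 270.2.
t* = √270.2 = 16.44 min.

16.44 min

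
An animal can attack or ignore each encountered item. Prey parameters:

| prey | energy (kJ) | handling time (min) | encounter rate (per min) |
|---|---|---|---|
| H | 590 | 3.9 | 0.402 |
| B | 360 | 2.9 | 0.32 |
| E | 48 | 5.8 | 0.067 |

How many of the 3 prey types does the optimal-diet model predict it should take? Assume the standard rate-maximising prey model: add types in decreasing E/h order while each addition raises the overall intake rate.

2

E/h in descending order: H 151, B 124, E 8.28 kJ/min. The optimal diet is the largest prefix of this list for which every included type satisfies E_i/h_i > R on the types above it.
Rate on top 1: 92.37. B: 124 > 92.37 → include.
Rate on top 2: 100.8. E: 8.28 < 100.8 → exclude; stop.
Optimal diet: H, B — 2 of 3 types.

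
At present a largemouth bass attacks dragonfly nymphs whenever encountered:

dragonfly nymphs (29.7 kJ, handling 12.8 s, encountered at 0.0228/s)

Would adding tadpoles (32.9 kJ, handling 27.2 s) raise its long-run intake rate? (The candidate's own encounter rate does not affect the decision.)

Intake rate on the current diet: R = (0.0228×29.7) / (1 + 0.0228×12.8) = 0.6772/1.292 = 0.5242 kJ/s.
Profitability of tadpoles: 32.9/27.2 = 1.21 kJ/s.
Since 1.21 > R, including tadpoles increases the long-run rate.

Yes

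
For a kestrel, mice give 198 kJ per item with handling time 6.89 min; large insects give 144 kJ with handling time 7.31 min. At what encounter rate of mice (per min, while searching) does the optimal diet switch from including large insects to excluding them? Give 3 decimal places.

0.316 per min

The zero-one rule: include large insects iff E₂/h₂ > λE₁/(1+λh₁). Equality gives the switch point.
λE₁h₂ = E₂ + λE₂h₁ ⇒ λ = E₂/(E₁h₂ − E₂h₁) = 144/(1447 − 992.2) = 0.3163 per min.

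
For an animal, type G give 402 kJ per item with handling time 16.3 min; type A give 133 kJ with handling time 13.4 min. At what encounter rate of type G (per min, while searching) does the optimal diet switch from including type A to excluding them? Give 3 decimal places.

At the threshold, the rate on type G alone equals the profitability of type A: λ·402/(1 + λ·16.3) = 133/13.4 = 9.925.
Rearranging, λ(402 − 9.925×16.3) = 9.925, so λ = 9.925/240.2 = 0.04132 per min.

0.041 per min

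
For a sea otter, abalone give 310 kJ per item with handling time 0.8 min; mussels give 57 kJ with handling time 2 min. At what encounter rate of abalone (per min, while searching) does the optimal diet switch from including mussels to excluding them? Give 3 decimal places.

The zero-one rule: include mussels iff E₂/h₂ > λE₁/(1+λh₁). Equality gives the switch point.
λE₁h₂ = E₂ + λE₂h₁ ⇒ λ = E₂/(E₁h₂ − E₂h₁) = 57/(620 − 45.6) = 0.09923 per min.

0.099 per min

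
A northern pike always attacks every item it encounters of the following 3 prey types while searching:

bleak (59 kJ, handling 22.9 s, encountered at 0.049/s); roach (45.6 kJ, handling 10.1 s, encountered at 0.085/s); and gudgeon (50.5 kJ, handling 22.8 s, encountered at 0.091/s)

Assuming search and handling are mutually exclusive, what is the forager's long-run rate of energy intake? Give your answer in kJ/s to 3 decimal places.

2.248 kJ/s

R = Σλ_iE_i / (1 + Σλ_ih_i)
Numerator: 0.049×59 + 0.085×45.6 + 0.091×50.5 = 11.36
Denominator: 1 + 0.049×22.9 + 0.085×10.1 + 0.091×22.8 = 5.055
R = 11.36/5.055 = 2.248 kJ/s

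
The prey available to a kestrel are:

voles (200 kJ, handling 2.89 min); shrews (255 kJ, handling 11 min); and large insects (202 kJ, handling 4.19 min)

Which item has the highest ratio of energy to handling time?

In descending order of E/h:
voles: 200/2.89 = 69.2 kJ/min
large insects: 202/4.19 = 48.2 kJ/min
shrews: 255/11 = 23.2 kJ/min

voles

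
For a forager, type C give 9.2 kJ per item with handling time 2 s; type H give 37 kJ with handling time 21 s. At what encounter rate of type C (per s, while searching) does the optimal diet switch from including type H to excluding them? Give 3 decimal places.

At the threshold, the rate on type C alone equals the profitability of type H: λ·9.2/(1 + λ·2) = 37/21 = 1.762.
Rearranging, λ(9.2 − 1.762×2) = 1.762, so λ = 1.762/5.676 = 0.3104 per s.

0.310 per s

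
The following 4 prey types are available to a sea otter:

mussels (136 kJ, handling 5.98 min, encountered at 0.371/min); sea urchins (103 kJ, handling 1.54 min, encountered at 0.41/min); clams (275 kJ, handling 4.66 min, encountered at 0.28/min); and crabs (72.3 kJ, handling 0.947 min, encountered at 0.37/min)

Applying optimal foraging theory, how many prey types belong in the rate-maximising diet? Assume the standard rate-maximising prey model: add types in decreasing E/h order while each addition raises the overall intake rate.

3

Profitabilities (E/h, kJ/min): crabs 76.3, sea urchins 66.9, clams 59, mussels 22.7. Add prey in this order while the next type's profitability exceeds the intake rate on those already taken.
Rate on top 1: 19.81. sea urchins: 66.9 > 19.81 → include.
Rate on top 2: 34.81. clams: 59 > 34.81 → include.
Rate on top 3: 44.42. mussels: 22.7 < 44.42 → exclude; stop.
Optimal diet: crabs, sea urchins, clams — 3 of 4 types.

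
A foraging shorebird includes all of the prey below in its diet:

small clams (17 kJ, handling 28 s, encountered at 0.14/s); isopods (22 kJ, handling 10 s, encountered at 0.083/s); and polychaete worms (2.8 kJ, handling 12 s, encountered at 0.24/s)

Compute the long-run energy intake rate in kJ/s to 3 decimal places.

0.565 kJ/s

Energy encountered per unit search time: 0.14×17 + 0.083×22 + 0.24×2.8 = 4.878 kJ/s.
Handling time per unit search time: 0.14×28 + 0.083×10 + 0.24×12 = 7.63.
Rate = 4.878/(1 + 7.63) = 0.5652 kJ/s.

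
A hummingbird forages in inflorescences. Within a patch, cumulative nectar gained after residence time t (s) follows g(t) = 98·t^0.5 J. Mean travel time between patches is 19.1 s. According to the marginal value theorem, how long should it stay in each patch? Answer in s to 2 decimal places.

Maximise g(t)/(T+t): set derivative to zero → g'(t)(T+t) = g(t).
g'(t) = 0.5·98·t^-0.5. Setting 0.5·98·t^-0.5 = 98·t^0.5/(19.1+t) gives 0.5(19.1+t) = t, so 0.50·t = 0.5×19.1.
t* = 0.5×19.1/0.50 = 19.1 s.

19.10 s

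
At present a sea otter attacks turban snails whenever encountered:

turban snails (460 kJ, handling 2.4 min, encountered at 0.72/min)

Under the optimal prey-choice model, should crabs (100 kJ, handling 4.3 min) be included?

No

On turban snails alone, R = ΣλE/(1+Σλh) = 331.2/2.728 = 121.4 kJ/min.
crabs: E/h = 100/4.3 = 23.26 kJ/min.
23.26 < 121.4, so adding crabs would lower the average — exclude it.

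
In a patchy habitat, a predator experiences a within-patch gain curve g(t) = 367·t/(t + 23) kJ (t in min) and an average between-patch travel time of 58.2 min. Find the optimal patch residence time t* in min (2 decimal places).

36.59 min

Maximise g(t)/(T+t): set derivative to zero → g'(t)(T+t) = g(t).
g'(t) = 367·23/(t + 23)². Setting 367·23/(t+23)² = 367t/[(t+23)(58.2+t)] gives 23(58.2+t) = t(t+23), so t² = 23×58.2 = 1339.
t* = √1339 = 36.59 min.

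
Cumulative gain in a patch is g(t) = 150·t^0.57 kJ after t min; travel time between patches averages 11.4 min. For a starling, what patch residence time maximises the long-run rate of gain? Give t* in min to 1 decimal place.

By the marginal value theorem, leave when the instantaneous gain rate g'(t) equals the habitat-wide average g(t)/(T + t).
g'(t) = 0.57·150·t^-0.43. Setting 0.57·150·t^-0.43 = 150·t^0.57/(11.4+t) gives 0.57(11.4+t) = t, so 0.43·t = 0.57×11.4.
t* = 0.57×11.4/0.43 = 15.11 min.

15.1 min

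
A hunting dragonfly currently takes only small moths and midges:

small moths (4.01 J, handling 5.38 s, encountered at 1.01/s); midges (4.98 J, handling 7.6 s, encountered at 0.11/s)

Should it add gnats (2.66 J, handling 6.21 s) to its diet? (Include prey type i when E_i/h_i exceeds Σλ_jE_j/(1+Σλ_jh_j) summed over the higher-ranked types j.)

Intake rate on the current diet: R = (1.01×4.01 + 0.11×4.98) / (1 + 1.01×5.38 + 0.11×7.6) = 4.598/7.27 = 0.6325 J/s.
gnats: E/h = 2.66/6.21 = 0.4283 J/s.
Since 0.4283 < R, time spent handling gnats is better spent searching.

No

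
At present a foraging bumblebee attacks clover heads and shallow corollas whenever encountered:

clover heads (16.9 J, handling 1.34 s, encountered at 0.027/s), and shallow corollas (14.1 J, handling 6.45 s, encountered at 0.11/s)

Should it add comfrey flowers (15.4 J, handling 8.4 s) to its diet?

Yes

Intake rate on the current diet: R = (0.027×16.9 + 0.11×14.1) / (1 + 0.027×1.34 + 0.11×6.45) = 2.007/1.746 = 1.15 J/s.
Profitability of comfrey flowers: 15.4/8.4 = 1.833 J/s.
1.833 > 1.15, so adding comfrey flowers raises the average — include it.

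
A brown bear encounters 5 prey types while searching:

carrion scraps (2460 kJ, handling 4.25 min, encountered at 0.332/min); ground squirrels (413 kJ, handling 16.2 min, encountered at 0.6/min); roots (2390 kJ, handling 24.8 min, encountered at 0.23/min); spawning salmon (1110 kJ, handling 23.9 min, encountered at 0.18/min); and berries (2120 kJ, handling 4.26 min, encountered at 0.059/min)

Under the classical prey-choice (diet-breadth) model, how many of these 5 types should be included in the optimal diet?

E/h in descending order: carrion scraps 579, berries 498, roots 96.4, spawning salmon 46.4, ground squirrels 25.5 kJ/min. The optimal diet is the largest prefix of this list for which every included type satisfies E_i/h_i > R on the types above it.
Rate on top 1: 338.7. berries: 498 > 338.7 → include.
Rate on top 2: 353.7. roots: 96.4 < 353.7 → exclude; stop.
Optimal diet: carrion scraps, berries — 2 of 5 types.

2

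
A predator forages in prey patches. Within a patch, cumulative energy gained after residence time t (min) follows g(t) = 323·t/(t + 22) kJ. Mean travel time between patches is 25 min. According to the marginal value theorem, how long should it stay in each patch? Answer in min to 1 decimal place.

Optimal t* satisfies g'(t*) = g(t*)/(T + t*).
g'(t) = 323·22/(t + 22)². Setting 323·22/(t+22)² = 323t/[(t+22)(25+t)] gives 22(25+t) = t(t+22), so t² = 22×25 = 550.
t* = √550 = 23.45 min.

23.5 min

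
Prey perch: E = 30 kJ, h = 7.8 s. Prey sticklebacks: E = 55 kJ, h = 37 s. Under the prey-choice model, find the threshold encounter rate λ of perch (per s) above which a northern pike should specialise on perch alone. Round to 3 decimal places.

0.081 per s

Drop sticklebacks once their profitability E₂/h₂ falls below the rate achievable on perch alone: E₂/h₂ = λE₁/(1 + λh₁).
Solve for λ: λE₁h₂ = E₂(1 + λh₁) → λ(E₁h₂ − E₂h₁) = E₂ → λ = E₂/(E₁h₂ − E₂h₁).
λ = 55/(30×37 − 55×7.8) = 55/681 = 0.08076 per s.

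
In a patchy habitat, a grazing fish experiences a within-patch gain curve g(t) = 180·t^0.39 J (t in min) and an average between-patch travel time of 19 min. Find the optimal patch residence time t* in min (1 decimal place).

12.1 min

Maximise g(t)/(T+t): set derivative to zero → g'(t)(T+t) = g(t).
g'(t) = 0.39·180·t^-0.61. Setting 0.39·180·t^-0.61 = 180·t^0.39/(19+t) gives 0.39(19+t) = t, so 0.61·t = 0.39×19.
t* = 0.39×19/0.61 = 12.15 min.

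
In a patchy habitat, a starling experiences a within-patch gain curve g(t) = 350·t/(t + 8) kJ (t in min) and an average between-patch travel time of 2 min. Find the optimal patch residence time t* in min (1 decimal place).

4.0 min

Optimal t* satisfies g'(t*) = g(t*)/(T + t*).
g'(t) = 350·8/(t + 8)². Setting 350·8/(t+8)² = 350t/[(t+8)(2+t)] gives 8(2+t) = t(t+8), so t² = 8×2 = 16.
t* = √16 = 4 min.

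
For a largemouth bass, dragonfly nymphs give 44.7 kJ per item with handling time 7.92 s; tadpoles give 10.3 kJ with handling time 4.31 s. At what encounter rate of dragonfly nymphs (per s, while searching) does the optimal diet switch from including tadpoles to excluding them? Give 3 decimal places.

Drop tadpoles once their profitability E₂/h₂ falls below the rate achievable on dragonfly nymphs alone: E₂/h₂ = λE₁/(1 + λh₁).
Solve for λ: λE₁h₂ = E₂(1 + λh₁) → λ(E₁h₂ − E₂h₁) = E₂ → λ = E₂/(E₁h₂ − E₂h₁).
λ = 10.3/(44.7×4.31 − 10.3×7.92) = 10.3/111.1 = 0.09273 per s.

0.093 per s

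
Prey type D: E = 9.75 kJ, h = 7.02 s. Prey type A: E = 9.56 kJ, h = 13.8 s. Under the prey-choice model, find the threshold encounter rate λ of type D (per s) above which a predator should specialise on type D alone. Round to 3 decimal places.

0.142 per s

Drop type A once their profitability E₂/h₂ falls below the rate achievable on type D alone: E₂/h₂ = λE₁/(1 + λh₁).
Solve for λ: λE₁h₂ = E₂(1 + λh₁) → λ(E₁h₂ − E₂h₁) = E₂ → λ = E₂/(E₁h₂ − E₂h₁).
λ = 9.56/(9.75×13.8 − 9.56×7.02) = 9.56/67.44 = 0.1418 per s.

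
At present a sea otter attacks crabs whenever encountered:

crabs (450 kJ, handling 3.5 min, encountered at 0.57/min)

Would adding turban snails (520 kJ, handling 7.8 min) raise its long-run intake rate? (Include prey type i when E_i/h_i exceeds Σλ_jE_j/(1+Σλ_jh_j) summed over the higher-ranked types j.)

Intake rate on the current diet: R = (0.57×450) / (1 + 0.57×3.5) = 256.5/2.995 = 85.64 kJ/min.
turban snails: E/h = 520/7.8 = 66.67 kJ/min.
66.67 < 85.64, so adding turban snails would lower the average — exclude it.

No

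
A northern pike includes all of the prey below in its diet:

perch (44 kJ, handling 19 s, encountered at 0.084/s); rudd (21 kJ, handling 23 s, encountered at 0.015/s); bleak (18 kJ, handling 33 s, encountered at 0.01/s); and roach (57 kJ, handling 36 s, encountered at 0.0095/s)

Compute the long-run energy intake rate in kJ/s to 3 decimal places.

R = (0.084×44 + 0.015×21 + 0.01×18 + 0.0095×57) / (1 + 0.084×19 + 0.015×23 + 0.01×33 + 0.0095×36) = 4.732/3.613 = 1.31 kJ/s.

1.310 kJ/s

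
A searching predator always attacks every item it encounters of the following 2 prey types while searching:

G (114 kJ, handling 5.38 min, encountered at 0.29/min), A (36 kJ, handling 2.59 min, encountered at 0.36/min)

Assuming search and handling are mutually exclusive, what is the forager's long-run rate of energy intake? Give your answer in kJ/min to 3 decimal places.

13.176 kJ/min

R = Σλ_iE_i / (1 + Σλ_ih_i)
Numerator: 0.29×114 + 0.36×36 = 46.02
Denominator: 1 + 0.29×5.38 + 0.36×2.59 = 3.493
R = 46.02/3.493 = 13.18 kJ/min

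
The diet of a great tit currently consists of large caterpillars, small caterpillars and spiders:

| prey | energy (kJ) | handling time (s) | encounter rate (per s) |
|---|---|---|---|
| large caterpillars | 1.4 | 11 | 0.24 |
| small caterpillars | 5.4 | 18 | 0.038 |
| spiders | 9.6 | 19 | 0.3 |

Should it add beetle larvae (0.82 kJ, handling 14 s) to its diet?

Current rate: (0.24×1.4 + 0.038×5.4 + 0.3×9.6)/(1 + 0.24×11 + 0.038×18 + 0.3×19) = 0.3413 kJ/s.
beetle larvae: E/h = 0.82/14 = 0.05857 kJ/s.
0.05857 < 0.3413, so adding beetle larvae would lower the average — exclude it.

No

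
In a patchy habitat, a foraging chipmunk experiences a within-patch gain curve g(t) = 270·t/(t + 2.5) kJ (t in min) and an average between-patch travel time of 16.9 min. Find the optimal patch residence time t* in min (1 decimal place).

6.5 min

Maximise g(t)/(T+t): set derivative to zero → g'(t)(T+t) = g(t).
g'(t) = 270·2.5/(t + 2.5)². Setting 270·2.5/(t+2.5)² = 270t/[(t+2.5)(16.9+t)] gives 2.5(16.9+t) = t(t+2.5), so t² = 2.5×16.9 = 42.25.
t* = √42.25 = 6.5 min.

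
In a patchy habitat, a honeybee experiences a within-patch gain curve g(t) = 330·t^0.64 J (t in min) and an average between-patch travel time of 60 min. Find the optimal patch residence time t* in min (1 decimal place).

106.7 min

Maximise g(t)/(T+t): set derivative to zero → g'(t)(T+t) = g(t).
g'(t) = 0.64·330·t^-0.36. Setting 0.64·330·t^-0.36 = 330·t^0.64/(60+t) gives 0.64(60+t) = t, so 0.36·t = 0.64×60.
t* = 0.64×60/0.36 = 106.7 min.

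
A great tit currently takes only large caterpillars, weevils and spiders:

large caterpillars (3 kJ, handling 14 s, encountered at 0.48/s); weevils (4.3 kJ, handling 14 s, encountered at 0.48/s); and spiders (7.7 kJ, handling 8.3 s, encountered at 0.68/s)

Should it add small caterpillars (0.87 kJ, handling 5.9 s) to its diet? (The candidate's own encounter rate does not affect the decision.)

No

Current rate: (0.48×3 + 0.48×4.3 + 0.68×7.7)/(1 + 0.48×14 + 0.48×14 + 0.68×8.3) = 0.4352 kJ/s.
Profitability of small caterpillars: 0.87/5.9 = 0.1475 kJ/s.
0.1475 < 0.4352, so adding small caterpillars would lower the average — exclude it.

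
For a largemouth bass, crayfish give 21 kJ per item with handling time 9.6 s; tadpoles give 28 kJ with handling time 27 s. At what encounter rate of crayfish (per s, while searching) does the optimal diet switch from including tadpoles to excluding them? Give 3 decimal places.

0.094 per s

The zero-one rule: include tadpoles iff E₂/h₂ > λE₁/(1+λh₁). Equality gives the switch point.
λE₁h₂ = E₂ + λE₂h₁ ⇒ λ = E₂/(E₁h₂ − E₂h₁) = 28/(567 − 268.8) = 0.0939 per s.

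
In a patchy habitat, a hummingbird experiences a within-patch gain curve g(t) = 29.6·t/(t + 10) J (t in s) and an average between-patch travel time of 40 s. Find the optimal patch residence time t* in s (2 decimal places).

By the marginal value theorem, leave when the instantaneous gain rate g'(t) equals the habitat-wide average g(t)/(T + t).
g'(t) = 29.6·10/(t + 10)². Setting 29.6·10/(t+10)² = 29.6t/[(t+10)(40+t)] gives 10(40+t) = t(t+10), so t² = 10×40 = 400.
t* = √400 = 20 s.

20.00 s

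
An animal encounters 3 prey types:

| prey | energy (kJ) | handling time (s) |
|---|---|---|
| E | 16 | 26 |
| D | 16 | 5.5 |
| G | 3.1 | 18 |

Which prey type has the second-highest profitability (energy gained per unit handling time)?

E

Profitability E/h (kJ/s): E = 16/26 = 0.615, D = 16/5.5 = 2.91, G = 3.1/18 = 0.172.
Ranked: D > E > G.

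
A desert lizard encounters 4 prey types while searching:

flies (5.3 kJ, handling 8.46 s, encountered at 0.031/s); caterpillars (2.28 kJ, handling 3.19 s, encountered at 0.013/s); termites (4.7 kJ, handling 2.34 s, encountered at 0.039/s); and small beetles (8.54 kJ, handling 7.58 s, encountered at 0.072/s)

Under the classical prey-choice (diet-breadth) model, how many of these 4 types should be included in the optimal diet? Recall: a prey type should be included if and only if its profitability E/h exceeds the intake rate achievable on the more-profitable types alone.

4

Rank by E/h (kJ/s): termites 2.01, small beetles 1.13, caterpillars 0.715, flies 0.626. Include each in turn until the next type's E/h falls below the running intake rate.
Rate on top 1: 0.168. small beetles: 1.13 > 0.168 → include.
Rate on top 2: 0.4876. caterpillars: 0.715 > 0.4876 → include.
Rate on top 3: 0.4932. flies: 0.626 > 0.4932 → include.
Optimal diet: termites, small beetles, caterpillars, flies — 4 of 4 types.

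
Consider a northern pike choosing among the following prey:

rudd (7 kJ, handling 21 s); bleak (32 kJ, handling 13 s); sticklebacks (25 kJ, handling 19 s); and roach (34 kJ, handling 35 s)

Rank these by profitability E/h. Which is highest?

bleak

In descending order of E/h:
bleak: 32/13 = 2.46 kJ/s
sticklebacks: 25/19 = 1.32 kJ/s
roach: 34/35 = 0.971 kJ/s
rudd: 7/21 = 0.333 kJ/s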